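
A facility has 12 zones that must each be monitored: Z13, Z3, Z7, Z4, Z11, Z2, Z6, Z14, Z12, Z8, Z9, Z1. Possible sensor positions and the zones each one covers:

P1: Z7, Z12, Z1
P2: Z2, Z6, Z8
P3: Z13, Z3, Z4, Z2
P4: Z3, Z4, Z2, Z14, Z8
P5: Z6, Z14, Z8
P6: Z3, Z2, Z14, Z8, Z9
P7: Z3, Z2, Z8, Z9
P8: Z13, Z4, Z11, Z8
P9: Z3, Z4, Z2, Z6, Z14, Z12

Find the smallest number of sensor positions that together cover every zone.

4

P1, P2, P6, P8 together cover {Z13, Z3, Z7, Z4, Z11, Z2, Z6, Z14, Z12, Z8, Z9, Z1} — every zone.
No 3 of the 9 sensor positions cover everything (all 84 triples fall short), so 4 is minimum.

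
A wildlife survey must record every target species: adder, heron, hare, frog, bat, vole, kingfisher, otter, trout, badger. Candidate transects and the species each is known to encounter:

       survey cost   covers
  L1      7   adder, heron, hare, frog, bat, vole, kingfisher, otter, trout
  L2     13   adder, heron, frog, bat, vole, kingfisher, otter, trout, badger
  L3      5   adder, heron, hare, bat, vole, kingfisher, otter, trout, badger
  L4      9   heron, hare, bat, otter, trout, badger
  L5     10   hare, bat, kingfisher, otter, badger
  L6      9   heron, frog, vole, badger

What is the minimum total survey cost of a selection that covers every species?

L1, L3 cover every species at survey cost 7 + 5 = 12.
Any cover uses at least 2 transects; among all covering selections none totals below 12.

12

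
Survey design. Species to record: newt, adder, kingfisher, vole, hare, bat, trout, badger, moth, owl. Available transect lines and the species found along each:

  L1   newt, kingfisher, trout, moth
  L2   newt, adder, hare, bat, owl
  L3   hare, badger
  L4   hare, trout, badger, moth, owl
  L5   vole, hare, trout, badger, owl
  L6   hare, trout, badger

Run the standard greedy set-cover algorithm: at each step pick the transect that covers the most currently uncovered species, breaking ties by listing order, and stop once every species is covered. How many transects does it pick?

3

Pick 1: L2 covers 5 new species (newt, adder, hare, bat, owl).
Pick 2: L1 covers 3 new species (kingfisher, trout, moth).
Pick 3: L5 covers 2 new species (vole, badger).
Greedy uses 3 transects.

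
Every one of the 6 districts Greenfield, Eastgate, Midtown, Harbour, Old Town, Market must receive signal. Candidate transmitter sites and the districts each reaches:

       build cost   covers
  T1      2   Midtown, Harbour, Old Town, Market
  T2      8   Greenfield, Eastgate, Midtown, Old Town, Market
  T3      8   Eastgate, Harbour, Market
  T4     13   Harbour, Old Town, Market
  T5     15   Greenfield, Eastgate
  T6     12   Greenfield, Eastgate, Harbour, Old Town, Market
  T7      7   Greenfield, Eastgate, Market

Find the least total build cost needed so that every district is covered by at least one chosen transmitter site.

T1, T7 cover every district at build cost 2 + 7 = 9.
Any cover uses at least 2 transmitter sites; among all covering selections none totals below 9.

9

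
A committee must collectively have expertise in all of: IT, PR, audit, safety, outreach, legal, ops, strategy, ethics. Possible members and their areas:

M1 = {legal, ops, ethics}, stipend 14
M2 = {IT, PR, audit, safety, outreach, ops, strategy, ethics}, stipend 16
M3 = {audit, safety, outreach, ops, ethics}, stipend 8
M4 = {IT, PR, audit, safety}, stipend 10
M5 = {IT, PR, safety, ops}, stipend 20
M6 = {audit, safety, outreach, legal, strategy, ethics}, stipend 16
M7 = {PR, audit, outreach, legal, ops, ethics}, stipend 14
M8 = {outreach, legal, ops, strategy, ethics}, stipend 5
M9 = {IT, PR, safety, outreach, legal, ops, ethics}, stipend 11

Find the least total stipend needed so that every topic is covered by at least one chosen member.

M4, M8 cover every topic at stipend 10 + 5 = 15.
Any cover uses at least 2 members; among all covering selections none totals below 15.

15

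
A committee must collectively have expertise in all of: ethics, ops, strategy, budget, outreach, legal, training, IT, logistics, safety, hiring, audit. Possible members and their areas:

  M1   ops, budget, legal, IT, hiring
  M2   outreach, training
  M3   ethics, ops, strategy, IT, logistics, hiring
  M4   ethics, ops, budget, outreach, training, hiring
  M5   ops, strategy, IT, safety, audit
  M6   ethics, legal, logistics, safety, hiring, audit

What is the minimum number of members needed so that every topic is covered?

M3, M4, M6 together cover {ethics, ops, strategy, budget, outreach, legal, training, IT, logistics, safety, hiring, audit} — every topic.
No 2 of the 6 members cover everything (all 15 pairs fall short), so 3 is minimum.

3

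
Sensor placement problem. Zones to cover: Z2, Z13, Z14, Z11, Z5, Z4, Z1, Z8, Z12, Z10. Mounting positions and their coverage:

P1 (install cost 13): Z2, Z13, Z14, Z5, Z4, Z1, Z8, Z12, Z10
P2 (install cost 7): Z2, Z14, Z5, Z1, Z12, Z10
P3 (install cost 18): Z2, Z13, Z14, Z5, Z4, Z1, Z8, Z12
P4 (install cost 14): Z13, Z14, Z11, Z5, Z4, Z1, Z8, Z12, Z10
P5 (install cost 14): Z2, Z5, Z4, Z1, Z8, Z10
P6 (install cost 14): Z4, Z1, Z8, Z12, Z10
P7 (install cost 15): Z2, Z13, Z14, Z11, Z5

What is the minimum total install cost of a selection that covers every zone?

P2, P4 cover every zone at install cost 7 + 14 = 21.
Any cover uses at least 2 sensor positions; among all covering selections none totals below 21.

21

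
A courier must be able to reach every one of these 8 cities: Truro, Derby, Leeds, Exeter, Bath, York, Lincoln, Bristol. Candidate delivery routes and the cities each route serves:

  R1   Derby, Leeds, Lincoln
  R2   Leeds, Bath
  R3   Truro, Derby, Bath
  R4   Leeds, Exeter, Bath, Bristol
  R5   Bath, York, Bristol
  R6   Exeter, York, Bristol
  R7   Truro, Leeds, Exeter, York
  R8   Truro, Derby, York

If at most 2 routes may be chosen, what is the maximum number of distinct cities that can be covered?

Choosing R4, R8 covers {Truro, Derby, Leeds, Exeter, Bath, York, Bristol} — 7 cities.
No choice of 2 routes does better; here Lincoln is left uncovered.

7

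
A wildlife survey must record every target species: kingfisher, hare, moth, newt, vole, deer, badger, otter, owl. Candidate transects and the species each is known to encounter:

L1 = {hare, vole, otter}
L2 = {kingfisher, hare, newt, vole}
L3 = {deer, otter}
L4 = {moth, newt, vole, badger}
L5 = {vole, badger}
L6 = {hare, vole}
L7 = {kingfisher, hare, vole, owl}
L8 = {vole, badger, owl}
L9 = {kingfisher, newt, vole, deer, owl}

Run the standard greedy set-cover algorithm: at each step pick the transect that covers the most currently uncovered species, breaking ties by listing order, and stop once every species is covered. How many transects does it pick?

3

Pick 1: L9 covers 5 new species (kingfisher, newt, vole, deer, owl).
Pick 2: L1 covers 2 new species (hare, otter).
Pick 3: L4 covers 2 new species (moth, badger).
Greedy uses 3 transects.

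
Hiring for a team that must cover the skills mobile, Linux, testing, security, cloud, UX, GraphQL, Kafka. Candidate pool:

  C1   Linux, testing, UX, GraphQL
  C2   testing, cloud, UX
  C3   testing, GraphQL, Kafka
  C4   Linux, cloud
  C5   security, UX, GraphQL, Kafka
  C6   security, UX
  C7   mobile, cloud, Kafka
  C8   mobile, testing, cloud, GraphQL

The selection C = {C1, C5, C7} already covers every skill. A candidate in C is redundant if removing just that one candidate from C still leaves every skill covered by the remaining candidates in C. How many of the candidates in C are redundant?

Drop C1: Linux, testing uncovered — not redundant.
Drop C5: security uncovered — not redundant.
Drop C7: mobile, cloud uncovered — not redundant.
None of the candidates in C is redundant.

0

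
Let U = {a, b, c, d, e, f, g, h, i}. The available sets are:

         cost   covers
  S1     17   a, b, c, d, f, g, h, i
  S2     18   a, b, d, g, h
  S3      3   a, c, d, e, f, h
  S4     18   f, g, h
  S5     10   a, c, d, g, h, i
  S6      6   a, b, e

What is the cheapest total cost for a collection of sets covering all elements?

19

S3, S5, S6 cover every element at cost 3 + 10 + 6 = 19.
Any cover uses at least 2 sets; among all covering selections none totals below 19.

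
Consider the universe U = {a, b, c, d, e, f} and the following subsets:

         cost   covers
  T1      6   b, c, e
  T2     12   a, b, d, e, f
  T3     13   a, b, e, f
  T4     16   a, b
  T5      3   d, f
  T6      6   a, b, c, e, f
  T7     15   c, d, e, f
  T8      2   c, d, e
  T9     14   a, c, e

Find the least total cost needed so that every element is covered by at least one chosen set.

8

T6, T8 cover every element at cost 6 + 2 = 8.
Any cover uses at least 2 sets; among all covering selections none totals below 8.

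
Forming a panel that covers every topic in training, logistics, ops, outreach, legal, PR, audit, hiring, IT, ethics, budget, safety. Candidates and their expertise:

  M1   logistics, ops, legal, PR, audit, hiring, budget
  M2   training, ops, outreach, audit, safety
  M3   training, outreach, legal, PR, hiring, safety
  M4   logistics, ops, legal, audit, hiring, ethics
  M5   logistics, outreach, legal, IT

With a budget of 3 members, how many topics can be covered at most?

Choosing M1, M2, M4 covers {training, logistics, ops, outreach, legal, PR, audit, hiring, ethics, budget, safety} — 11 topics.
No choice of 3 members does better; here IT is left uncovered.

11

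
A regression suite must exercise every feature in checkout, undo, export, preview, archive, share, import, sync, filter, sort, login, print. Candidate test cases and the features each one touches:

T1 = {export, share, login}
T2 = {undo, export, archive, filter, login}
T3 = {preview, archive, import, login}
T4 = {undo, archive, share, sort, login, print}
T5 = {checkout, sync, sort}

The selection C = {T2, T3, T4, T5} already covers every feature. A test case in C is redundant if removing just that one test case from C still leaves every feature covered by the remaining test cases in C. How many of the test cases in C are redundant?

Drop T2: export, filter uncovered — not redundant.
Drop T3: preview, import uncovered — not redundant.
Drop T4: share, print uncovered — not redundant.
Drop T5: checkout, sync uncovered — not redundant.
None of the test cases in C is redundant.

0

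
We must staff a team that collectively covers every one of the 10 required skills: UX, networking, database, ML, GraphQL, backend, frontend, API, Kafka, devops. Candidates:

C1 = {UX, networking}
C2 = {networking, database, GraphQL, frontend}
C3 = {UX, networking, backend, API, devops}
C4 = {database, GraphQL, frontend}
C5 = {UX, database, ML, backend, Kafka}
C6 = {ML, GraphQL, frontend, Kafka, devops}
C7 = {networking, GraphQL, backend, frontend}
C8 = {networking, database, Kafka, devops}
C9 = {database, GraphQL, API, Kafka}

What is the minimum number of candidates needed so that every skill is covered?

C2, C3, C5 together cover {UX, networking, database, ML, GraphQL, backend, frontend, API, Kafka, devops} — every skill.
No 2 of the 9 candidates cover everything (all 36 pairs fall short), so 3 is minimum.

3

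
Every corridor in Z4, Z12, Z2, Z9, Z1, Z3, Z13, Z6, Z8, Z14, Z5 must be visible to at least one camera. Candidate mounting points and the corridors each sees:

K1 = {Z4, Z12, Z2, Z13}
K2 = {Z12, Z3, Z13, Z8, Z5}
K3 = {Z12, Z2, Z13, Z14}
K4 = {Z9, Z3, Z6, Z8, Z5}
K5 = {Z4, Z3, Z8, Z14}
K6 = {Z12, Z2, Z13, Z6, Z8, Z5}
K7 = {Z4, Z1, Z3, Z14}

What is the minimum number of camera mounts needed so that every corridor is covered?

K1, K4, K7 together cover {Z4, Z12, Z2, Z9, Z1, Z3, Z13, Z6, Z8, Z14, Z5} — every corridor.
No 2 of the 7 camera mounts cover everything (all 21 pairs fall short), so 3 is minimum.

3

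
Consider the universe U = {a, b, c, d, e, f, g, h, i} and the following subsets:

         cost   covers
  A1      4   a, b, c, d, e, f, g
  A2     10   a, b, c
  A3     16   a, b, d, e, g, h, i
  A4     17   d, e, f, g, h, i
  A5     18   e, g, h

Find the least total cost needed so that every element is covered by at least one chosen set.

20

A1, A3 cover every element at cost 4 + 16 = 20.
Any cover uses at least 2 sets; among all covering selections none totals below 20.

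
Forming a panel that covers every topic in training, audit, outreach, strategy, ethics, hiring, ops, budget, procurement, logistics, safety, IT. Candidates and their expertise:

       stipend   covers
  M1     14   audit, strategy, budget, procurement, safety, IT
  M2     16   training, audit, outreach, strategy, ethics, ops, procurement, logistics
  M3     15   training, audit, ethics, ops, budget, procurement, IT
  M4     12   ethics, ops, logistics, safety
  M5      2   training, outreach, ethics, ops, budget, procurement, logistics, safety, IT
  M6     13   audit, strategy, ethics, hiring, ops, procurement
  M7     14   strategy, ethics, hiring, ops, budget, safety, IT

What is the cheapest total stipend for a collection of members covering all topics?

15

M5, M6 cover every topic at stipend 2 + 13 = 15.
Any cover uses at least 2 members; among all covering selections none totals below 15.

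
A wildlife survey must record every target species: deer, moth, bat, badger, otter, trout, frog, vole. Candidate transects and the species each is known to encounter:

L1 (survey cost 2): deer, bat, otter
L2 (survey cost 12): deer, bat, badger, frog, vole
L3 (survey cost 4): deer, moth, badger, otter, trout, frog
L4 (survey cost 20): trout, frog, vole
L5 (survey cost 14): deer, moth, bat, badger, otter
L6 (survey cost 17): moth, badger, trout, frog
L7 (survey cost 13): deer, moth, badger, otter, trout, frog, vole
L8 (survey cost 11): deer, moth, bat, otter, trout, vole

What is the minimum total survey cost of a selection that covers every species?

15

L1, L7 cover every species at survey cost 2 + 13 = 15.
Any cover uses at least 2 transects; among all covering selections none totals below 15.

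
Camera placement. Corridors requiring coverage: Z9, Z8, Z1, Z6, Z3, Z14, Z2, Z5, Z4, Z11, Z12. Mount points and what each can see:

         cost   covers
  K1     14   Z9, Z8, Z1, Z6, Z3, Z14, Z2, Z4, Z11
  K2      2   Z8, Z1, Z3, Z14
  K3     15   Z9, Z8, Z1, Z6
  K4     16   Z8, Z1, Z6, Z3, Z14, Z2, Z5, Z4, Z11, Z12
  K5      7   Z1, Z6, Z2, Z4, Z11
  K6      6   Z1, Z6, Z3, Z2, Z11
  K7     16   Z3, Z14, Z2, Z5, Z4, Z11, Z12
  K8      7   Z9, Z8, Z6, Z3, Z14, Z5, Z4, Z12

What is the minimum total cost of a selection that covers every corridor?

13

K6, K8 cover every corridor at cost 6 + 7 = 13.
Any cover uses at least 2 camera mounts; among all covering selections none totals below 13.
Greedy by coverage-per-cost would pick K2, K8, K6 for 15 — worse than the optimum 13.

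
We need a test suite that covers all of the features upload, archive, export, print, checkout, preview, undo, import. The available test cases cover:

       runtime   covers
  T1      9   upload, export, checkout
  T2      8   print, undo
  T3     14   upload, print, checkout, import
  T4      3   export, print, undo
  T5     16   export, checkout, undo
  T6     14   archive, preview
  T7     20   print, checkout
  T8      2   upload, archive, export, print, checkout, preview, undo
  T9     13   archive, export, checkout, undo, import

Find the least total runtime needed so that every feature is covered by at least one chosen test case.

15

T8, T9 cover every feature at runtime 2 + 13 = 15.
Any cover uses at least 2 test cases; among all covering selections none totals below 15.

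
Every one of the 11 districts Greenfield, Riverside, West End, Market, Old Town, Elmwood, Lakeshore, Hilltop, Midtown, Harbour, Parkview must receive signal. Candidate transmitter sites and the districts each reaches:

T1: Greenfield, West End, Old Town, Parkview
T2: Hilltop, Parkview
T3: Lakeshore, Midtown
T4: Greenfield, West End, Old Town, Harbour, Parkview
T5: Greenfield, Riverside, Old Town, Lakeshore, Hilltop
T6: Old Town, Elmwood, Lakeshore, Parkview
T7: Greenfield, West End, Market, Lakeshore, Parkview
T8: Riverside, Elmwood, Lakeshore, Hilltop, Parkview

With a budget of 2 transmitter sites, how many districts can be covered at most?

Choosing T4, T8 covers {Greenfield, Riverside, West End, Old Town, Elmwood, Lakeshore, Hilltop, Harbour, Parkview} — 9 districts.
No choice of 2 transmitter sites does better; here Market, Midtown are left uncovered.

9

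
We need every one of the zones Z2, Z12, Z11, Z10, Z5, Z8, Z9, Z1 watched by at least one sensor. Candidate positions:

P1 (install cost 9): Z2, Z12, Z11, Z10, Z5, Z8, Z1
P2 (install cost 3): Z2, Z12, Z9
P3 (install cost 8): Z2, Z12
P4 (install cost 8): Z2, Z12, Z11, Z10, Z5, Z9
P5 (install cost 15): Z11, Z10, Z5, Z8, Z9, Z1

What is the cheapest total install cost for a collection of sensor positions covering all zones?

12

P1, P2 cover every zone at install cost 9 + 3 = 12.
Any cover uses at least 2 sensor positions; among all covering selections none totals below 12.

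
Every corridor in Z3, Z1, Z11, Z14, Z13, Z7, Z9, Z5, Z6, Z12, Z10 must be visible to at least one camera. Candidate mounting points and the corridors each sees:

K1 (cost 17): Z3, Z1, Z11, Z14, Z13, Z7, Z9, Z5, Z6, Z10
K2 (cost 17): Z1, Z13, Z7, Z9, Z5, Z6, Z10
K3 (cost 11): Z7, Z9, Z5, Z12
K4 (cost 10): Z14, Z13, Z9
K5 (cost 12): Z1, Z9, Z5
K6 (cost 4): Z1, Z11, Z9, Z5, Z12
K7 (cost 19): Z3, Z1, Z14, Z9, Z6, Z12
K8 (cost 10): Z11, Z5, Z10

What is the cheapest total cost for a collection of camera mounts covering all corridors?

K1, K6 cover every corridor at cost 17 + 4 = 21.
Any cover uses at least 2 camera mounts; among all covering selections none totals below 21.

21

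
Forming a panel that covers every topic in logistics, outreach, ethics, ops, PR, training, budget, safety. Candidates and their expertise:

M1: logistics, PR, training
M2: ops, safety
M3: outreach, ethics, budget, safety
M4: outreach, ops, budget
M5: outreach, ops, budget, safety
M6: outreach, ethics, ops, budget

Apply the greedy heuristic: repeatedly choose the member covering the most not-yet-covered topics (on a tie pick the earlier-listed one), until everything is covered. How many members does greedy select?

Pick 1: M3 covers 4 new topics (outreach, ethics, budget, safety).
Pick 2: M1 covers 3 new topics (logistics, PR, training).
Pick 3: M2 covers 1 new topics (ops).
Greedy uses 3 members.

3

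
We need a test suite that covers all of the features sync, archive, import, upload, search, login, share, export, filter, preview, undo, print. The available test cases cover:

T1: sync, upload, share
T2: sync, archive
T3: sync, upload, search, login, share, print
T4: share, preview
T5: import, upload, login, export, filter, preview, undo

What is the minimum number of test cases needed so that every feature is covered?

3

T2, T3, T5 together cover {sync, archive, import, upload, search, login, share, export, filter, preview, undo, print} — every feature.
No 2 of the 5 test cases cover everything (all 10 pairs fall short), so 3 is minimum.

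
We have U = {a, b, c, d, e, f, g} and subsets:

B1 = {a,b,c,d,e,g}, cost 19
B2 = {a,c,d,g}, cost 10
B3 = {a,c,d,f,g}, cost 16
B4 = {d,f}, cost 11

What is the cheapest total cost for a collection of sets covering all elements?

B1, B4 cover every element at cost 19 + 11 = 30.
Any cover uses at least 2 sets; among all covering selections none totals below 30.

30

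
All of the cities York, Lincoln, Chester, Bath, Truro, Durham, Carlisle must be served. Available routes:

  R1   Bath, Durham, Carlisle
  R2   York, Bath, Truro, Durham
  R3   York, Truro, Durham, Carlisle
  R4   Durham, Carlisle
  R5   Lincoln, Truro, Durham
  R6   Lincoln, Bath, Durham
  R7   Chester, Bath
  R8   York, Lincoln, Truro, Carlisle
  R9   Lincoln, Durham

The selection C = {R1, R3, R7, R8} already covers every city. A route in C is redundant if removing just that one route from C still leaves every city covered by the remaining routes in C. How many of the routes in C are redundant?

2

Drop R1: the rest still cover every city — redundant.
Drop R3: the rest still cover every city — redundant.
Drop R7: Chester uncovered — not redundant.
Drop R8: Lincoln uncovered — not redundant.
2 redundant: R1, R3.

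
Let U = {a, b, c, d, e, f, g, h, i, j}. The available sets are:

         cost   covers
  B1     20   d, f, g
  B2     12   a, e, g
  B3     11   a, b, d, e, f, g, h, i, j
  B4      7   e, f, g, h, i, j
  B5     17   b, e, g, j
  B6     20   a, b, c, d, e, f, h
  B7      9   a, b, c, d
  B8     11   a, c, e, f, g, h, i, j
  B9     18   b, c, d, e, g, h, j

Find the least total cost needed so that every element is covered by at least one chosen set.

B4, B7 cover every element at cost 7 + 9 = 16.
Any cover uses at least 2 sets; among all covering selections none totals below 16.

16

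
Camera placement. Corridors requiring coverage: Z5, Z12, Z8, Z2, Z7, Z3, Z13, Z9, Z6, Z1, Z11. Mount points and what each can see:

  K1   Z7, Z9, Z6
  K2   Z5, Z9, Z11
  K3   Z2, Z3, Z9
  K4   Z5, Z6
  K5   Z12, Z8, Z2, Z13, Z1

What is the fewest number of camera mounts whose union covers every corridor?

4

K1, K2, K3, K5 together cover {Z5, Z12, Z8, Z2, Z7, Z3, Z13, Z9, Z6, Z1, Z11} — every corridor.
No 3 of the 5 camera mounts cover everything (all 10 triples fall short), so 4 is minimum.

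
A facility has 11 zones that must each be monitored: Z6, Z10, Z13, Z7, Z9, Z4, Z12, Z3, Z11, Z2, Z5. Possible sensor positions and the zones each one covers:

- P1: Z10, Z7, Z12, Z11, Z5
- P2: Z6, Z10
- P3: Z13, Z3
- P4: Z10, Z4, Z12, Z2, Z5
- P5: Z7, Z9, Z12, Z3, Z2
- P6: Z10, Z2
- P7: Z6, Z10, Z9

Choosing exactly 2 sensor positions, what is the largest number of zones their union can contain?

8

Choosing P1, P5 covers {Z10, Z7, Z9, Z12, Z3, Z11, Z2, Z5} — 8 zones.
No choice of 2 sensor positions does better; here Z6, Z13, Z4 are left uncovered.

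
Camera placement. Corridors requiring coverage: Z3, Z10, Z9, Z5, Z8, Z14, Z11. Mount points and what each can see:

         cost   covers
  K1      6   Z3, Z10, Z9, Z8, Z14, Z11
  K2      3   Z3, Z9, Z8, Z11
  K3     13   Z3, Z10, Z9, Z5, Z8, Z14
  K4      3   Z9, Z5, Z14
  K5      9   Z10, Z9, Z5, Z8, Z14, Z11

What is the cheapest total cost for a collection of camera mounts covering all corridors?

9

K1, K4 cover every corridor at cost 6 + 3 = 9.
Any cover uses at least 2 camera mounts; among all covering selections none totals below 9.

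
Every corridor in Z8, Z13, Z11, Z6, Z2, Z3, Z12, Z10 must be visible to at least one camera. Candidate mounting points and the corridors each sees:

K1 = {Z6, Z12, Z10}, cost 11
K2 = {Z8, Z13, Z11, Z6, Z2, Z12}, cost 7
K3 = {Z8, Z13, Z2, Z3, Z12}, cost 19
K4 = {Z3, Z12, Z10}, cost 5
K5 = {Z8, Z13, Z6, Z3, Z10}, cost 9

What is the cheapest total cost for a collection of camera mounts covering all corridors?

12

K2, K4 cover every corridor at cost 7 + 5 = 12.
Any cover uses at least 2 camera mounts; among all covering selections none totals below 12.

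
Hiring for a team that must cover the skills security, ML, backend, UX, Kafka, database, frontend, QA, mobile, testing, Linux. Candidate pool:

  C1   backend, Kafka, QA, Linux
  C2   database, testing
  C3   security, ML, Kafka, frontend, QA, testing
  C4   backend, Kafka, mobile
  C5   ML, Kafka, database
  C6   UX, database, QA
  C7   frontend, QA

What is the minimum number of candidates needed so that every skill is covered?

C1, C3, C4, C6 together cover {security, ML, backend, UX, Kafka, database, frontend, QA, mobile, testing, Linux} — every skill.
No 3 of the 7 candidates cover everything (all 35 triples fall short), so 4 is minimum.

4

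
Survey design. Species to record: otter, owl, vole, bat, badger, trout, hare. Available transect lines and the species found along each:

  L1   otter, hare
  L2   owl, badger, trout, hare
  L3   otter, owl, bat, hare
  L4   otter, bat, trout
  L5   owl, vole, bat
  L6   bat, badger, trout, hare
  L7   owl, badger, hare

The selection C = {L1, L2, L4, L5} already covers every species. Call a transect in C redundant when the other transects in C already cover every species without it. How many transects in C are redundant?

2

Drop L1: the rest still cover every species — redundant.
Drop L2: badger uncovered — not redundant.
Drop L4: the rest still cover every species — redundant.
Drop L5: vole uncovered — not redundant.
2 redundant: L1, L4.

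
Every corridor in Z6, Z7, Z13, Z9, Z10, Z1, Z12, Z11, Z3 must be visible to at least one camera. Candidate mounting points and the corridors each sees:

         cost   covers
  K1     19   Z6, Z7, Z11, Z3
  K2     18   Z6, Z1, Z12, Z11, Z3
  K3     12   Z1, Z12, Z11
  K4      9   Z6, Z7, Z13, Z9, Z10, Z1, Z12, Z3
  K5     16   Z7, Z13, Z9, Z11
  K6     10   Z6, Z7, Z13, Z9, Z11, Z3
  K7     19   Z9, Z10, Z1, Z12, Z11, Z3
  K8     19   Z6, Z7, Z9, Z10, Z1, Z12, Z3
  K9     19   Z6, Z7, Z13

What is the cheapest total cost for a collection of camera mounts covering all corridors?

19

K4, K6 cover every corridor at cost 9 + 10 = 19.
Any cover uses at least 2 camera mounts; among all covering selections none totals below 19.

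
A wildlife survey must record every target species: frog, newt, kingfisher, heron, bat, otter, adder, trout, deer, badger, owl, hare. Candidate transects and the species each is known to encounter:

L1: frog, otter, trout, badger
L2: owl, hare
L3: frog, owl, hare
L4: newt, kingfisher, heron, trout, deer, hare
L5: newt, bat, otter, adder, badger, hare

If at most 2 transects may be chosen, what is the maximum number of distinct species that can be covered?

10

Choosing L4, L5 covers {newt, kingfisher, heron, bat, otter, adder, trout, deer, badger, hare} — 10 species.
No choice of 2 transects does better; here frog, owl are left uncovered.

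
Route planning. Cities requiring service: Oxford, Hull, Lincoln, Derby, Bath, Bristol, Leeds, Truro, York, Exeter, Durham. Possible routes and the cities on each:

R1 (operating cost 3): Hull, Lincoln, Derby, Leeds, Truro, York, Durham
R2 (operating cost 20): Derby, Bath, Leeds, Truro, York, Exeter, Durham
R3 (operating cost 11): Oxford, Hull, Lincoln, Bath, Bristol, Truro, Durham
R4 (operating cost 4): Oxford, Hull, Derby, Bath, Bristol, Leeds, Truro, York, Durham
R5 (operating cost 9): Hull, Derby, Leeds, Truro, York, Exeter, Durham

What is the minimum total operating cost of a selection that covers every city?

R1, R4, R5 cover every city at operating cost 3 + 4 + 9 = 16.
Any cover uses at least 2 routes; among all covering selections none totals below 16.

16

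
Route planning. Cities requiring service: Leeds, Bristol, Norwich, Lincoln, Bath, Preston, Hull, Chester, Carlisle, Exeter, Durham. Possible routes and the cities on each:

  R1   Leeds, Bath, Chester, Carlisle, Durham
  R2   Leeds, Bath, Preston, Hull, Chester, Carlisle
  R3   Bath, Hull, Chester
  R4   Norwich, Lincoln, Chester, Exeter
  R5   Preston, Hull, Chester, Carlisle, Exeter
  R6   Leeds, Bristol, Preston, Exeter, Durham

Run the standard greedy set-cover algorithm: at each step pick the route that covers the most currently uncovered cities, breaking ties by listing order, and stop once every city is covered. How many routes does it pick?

Pick 1: R2 covers 6 new cities (Leeds, Bath, Preston, Hull, Chester, Carlisle).
Pick 2: R4 covers 3 new cities (Norwich, Lincoln, Exeter).
Pick 3: R6 covers 2 new cities (Bristol, Durham).
Greedy uses 3 routes.

3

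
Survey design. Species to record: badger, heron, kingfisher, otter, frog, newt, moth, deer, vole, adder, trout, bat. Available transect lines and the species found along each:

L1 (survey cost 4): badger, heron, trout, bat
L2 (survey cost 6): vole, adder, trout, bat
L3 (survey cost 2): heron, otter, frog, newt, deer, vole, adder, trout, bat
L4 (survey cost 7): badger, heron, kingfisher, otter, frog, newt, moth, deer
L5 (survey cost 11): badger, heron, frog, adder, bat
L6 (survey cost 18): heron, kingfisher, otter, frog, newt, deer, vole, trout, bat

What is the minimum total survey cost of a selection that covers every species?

L3, L4 cover every species at survey cost 2 + 7 = 9.
Any cover uses at least 2 transects; among all covering selections none totals below 9.

9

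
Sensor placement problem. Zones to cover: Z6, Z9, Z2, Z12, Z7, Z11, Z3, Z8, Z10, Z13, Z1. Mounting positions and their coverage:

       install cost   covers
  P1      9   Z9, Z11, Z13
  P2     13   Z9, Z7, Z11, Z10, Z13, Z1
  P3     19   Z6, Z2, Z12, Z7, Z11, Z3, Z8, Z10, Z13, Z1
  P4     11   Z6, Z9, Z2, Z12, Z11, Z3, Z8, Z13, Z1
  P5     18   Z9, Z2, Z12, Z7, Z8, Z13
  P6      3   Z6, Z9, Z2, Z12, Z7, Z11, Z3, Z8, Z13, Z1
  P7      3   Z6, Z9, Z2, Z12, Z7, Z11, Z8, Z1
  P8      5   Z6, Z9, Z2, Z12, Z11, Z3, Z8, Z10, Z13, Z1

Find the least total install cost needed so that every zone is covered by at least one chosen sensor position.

P6, P8 cover every zone at install cost 3 + 5 = 8.
Any cover uses at least 2 sensor positions; among all covering selections none totals below 8.

8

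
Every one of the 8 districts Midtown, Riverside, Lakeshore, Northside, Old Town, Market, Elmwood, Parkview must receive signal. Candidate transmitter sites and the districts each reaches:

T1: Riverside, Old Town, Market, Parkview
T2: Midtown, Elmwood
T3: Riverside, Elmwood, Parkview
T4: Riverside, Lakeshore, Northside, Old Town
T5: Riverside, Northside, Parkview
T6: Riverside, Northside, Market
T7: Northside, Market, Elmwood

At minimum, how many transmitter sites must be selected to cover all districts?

3

T1, T2, T4 together cover {Midtown, Riverside, Lakeshore, Northside, Old Town, Market, Elmwood, Parkview} — every district.
No 2 of the 7 transmitter sites cover everything (all 21 pairs fall short), so 3 is minimum.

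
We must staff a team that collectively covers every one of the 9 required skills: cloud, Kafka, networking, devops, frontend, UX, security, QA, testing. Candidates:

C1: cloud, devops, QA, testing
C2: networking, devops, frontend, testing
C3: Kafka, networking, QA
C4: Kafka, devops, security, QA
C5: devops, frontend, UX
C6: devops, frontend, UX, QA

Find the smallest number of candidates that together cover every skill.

4

C1, C2, C4, C5 together cover {cloud, Kafka, networking, devops, frontend, UX, security, QA, testing} — every skill.
No 3 of the 6 candidates cover everything (all 20 triples fall short), so 4 is minimum.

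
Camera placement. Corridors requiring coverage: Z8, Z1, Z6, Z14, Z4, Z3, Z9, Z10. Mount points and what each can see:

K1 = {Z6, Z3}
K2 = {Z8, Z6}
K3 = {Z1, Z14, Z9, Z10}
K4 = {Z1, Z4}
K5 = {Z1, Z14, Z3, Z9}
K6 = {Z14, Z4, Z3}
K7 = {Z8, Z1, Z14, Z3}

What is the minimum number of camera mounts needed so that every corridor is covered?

3

K2, K3, K6 together cover {Z8, Z1, Z6, Z14, Z4, Z3, Z9, Z10} — every corridor.
No 2 of the 7 camera mounts cover everything (all 21 pairs fall short), so 3 is minimum.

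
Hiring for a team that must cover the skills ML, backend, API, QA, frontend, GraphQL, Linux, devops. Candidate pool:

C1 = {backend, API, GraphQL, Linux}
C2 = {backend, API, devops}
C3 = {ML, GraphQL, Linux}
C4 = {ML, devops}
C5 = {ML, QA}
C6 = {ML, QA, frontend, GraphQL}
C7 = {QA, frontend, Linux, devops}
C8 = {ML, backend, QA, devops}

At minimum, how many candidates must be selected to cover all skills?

C1, C2, C6 together cover {ML, backend, API, QA, frontend, GraphQL, Linux, devops} — every skill.
No 2 of the 8 candidates cover everything (all 28 pairs fall short), so 3 is minimum.

3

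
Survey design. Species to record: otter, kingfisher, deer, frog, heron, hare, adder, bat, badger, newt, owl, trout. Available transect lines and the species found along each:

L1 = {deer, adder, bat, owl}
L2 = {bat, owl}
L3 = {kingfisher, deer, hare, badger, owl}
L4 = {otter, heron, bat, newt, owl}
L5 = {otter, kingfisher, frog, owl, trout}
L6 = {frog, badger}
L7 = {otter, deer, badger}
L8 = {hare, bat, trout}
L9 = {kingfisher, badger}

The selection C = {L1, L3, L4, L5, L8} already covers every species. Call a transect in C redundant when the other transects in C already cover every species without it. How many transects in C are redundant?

Drop L1: adder uncovered — not redundant.
Drop L3: badger uncovered — not redundant.
Drop L4: heron, newt uncovered — not redundant.
Drop L5: frog uncovered — not redundant.
Drop L8: the rest still cover every species — redundant.
1 redundant: L8.

1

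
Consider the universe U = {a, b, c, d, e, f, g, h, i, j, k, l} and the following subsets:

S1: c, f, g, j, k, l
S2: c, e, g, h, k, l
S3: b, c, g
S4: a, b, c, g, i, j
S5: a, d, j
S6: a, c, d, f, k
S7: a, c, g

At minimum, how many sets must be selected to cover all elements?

S2, S4, S6 together cover {a, b, c, d, e, f, g, h, i, j, k, l} — every element.
No 2 of the 7 sets cover everything (all 21 pairs fall short), so 3 is minimum.
Greedy (largest uncovered first) would take S1, S4, S2, S5 — 4 sets — but 3 suffice.

3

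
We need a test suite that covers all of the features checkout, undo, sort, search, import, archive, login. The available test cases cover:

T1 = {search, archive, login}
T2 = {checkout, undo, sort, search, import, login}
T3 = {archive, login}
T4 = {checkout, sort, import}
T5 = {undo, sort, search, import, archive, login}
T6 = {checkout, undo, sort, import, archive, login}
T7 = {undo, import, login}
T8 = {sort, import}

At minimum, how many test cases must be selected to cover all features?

2

T1, T2 together cover {checkout, undo, sort, search, import, archive, login} — every feature.
No single test case contains all 7 features, so 2 is optimal.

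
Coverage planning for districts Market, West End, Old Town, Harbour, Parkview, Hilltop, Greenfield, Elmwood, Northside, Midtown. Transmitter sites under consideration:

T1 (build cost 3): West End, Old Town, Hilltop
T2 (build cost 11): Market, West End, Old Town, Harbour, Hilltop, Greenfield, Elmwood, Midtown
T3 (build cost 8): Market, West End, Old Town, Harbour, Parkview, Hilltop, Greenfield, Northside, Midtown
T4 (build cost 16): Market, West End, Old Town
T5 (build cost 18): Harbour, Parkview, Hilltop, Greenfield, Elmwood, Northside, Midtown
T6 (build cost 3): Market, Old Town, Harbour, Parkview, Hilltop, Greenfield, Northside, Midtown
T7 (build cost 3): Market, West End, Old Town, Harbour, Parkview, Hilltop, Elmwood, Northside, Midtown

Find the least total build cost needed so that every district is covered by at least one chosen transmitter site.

6

T6, T7 cover every district at build cost 3 + 3 = 6.
Any cover uses at least 2 transmitter sites; among all covering selections none totals below 6.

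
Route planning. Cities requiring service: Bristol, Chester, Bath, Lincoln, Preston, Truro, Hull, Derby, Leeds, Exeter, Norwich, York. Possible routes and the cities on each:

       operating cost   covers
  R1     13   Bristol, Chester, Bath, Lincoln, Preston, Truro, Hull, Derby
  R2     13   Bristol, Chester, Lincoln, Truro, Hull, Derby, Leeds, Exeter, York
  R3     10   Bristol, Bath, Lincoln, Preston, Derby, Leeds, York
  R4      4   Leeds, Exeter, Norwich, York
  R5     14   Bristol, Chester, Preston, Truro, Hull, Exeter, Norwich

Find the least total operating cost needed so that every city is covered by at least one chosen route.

17

R1, R4 cover every city at operating cost 13 + 4 = 17.
Any cover uses at least 2 routes; among all covering selections none totals below 17.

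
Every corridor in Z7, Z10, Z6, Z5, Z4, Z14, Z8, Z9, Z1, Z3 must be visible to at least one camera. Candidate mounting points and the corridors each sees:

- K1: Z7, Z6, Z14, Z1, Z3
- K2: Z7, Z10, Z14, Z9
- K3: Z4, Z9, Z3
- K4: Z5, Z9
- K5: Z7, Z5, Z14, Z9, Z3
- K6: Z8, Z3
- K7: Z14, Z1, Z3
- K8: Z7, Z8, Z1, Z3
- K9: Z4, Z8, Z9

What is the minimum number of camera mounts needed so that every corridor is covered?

4

K1, K2, K4, K9 together cover {Z7, Z10, Z6, Z5, Z4, Z14, Z8, Z9, Z1, Z3} — every corridor.
No 3 of the 9 camera mounts cover everything (all 84 triples fall short), so 4 is minimum.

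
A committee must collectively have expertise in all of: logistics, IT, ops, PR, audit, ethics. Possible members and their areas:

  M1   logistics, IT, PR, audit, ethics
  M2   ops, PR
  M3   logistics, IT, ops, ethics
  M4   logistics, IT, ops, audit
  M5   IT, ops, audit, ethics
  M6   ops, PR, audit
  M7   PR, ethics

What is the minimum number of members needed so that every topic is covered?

2

M1, M2 together cover {logistics, IT, ops, PR, audit, ethics} — every topic.
No single member contains all 6 topics, so 2 is optimal.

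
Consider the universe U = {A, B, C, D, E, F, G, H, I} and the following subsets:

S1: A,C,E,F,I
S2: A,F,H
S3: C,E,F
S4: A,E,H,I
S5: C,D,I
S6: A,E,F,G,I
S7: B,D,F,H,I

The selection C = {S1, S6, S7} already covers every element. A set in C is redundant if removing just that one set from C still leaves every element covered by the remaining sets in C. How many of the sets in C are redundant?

0

Drop S1: C uncovered — not redundant.
Drop S6: G uncovered — not redundant.
Drop S7: B, D, H uncovered — not redundant.
None of the sets in C is redundant.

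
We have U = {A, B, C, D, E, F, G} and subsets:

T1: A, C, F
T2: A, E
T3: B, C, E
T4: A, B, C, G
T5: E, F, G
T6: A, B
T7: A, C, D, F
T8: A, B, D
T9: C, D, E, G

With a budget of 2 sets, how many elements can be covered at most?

6

Choosing T1, T9 covers {A, C, D, E, F, G} — 6 elements.
No choice of 2 sets does better; here B is left uncovered.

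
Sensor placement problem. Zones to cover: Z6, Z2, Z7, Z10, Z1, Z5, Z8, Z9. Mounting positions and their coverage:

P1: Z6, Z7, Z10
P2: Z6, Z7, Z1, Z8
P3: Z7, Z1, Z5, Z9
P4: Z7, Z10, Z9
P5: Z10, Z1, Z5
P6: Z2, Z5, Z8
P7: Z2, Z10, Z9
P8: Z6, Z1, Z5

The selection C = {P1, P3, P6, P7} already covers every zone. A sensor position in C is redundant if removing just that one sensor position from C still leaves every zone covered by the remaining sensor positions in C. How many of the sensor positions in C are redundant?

Drop P1: Z6 uncovered — not redundant.
Drop P3: Z1 uncovered — not redundant.
Drop P6: Z8 uncovered — not redundant.
Drop P7: the rest still cover every zone — redundant.
1 redundant: P7.

1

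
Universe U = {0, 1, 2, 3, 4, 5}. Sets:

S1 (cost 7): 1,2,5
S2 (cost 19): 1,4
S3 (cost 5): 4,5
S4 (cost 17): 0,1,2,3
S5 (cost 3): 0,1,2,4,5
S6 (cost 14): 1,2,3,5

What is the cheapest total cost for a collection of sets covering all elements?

17

S5, S6 cover every element at cost 3 + 14 = 17.
Any cover uses at least 2 sets; among all covering selections none totals below 17.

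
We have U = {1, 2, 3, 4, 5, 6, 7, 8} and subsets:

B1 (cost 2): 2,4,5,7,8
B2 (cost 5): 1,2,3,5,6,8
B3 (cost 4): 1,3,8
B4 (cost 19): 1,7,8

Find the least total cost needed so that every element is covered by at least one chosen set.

B1, B2 cover every element at cost 2 + 5 = 7.
Any cover uses at least 2 sets; among all covering selections none totals below 7.

7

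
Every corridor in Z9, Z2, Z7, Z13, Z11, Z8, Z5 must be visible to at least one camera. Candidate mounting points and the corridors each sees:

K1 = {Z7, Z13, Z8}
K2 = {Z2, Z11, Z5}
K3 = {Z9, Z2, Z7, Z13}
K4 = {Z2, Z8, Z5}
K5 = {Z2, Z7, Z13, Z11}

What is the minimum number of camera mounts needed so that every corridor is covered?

K1, K2, K3 together cover {Z9, Z2, Z7, Z13, Z11, Z8, Z5} — every corridor.
No 2 of the 5 camera mounts cover everything (all 10 pairs fall short), so 3 is minimum.

3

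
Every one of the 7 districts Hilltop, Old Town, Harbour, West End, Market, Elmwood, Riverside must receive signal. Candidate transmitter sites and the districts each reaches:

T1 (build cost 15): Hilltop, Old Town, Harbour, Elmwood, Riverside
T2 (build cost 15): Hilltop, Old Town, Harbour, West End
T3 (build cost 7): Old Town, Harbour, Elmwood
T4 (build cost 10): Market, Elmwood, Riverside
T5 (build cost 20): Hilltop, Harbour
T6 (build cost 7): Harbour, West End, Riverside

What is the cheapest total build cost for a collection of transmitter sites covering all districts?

25

T2, T4 cover every district at build cost 15 + 10 = 25.
Any cover uses at least 2 transmitter sites; among all covering selections none totals below 25.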